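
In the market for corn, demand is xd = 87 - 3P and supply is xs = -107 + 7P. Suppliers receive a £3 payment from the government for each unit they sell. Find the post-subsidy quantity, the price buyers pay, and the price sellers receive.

x' = 35.1; buyers pay £17.3; sellers receive £20.3

Pre-subsidy: 87 - 3P = -107 + 7P gives P* = 19.4, x* = 28.8.
With the subsidy, sellers receive Ps = Pb + 3 for each unit, where Pb is the price buyers pay.
Supply in terms of Pb becomes xs = -107 + 7(Pb + 3) = -86 + 7Pb. Setting this equal to demand: 87 - 3Pb = -86 + 7Pb, so Pb = 17.3.
Sellers receive Ps = 17.3 + 3 = 20.3; x' = 87 − 3·17.3 = 35.1.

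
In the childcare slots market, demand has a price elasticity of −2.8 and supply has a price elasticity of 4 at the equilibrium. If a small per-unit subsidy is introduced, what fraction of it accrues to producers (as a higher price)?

Producer share = 7/17

For a small subsidy around the equilibrium, the benefit split depends on the relative slopes, which at a point are proportional to the elasticities.
Buyer share = εs/(εs + |εd|) = 4/(4 + 2.8) = 10/17; seller share = |εd|/(εs + |εd|) = 7/17.
So producers capture 7/17 of the subsidy.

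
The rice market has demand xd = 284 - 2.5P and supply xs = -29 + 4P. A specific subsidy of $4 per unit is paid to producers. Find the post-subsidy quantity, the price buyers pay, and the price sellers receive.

x' = 2207/13; buyers pay 594/13; sellers receive 646/13

Pre-subsidy: 284 - 2.5P = -29 + 4P gives P* = 626/13, x* = 2127/13.
With the subsidy, sellers receive Ps = Pb + 4 for each unit, where Pb is the price buyers pay.
Supply in terms of Pb becomes xs = -29 + 4(Pb + 4) = -13 + 4Pb. Setting this equal to demand: 284 - 2.5Pb = -13 + 4Pb, so Pb = 594/13.
Sellers receive Ps = 594/13 + 4 = 646/13; x' = 284 − 2.5·(594/13) = 2207/13.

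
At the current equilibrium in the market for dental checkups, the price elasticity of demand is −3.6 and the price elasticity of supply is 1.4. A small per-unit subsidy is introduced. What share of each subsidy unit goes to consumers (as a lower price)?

Consumer share = 0.28

For a small subsidy around the equilibrium, the benefit split depends on the relative slopes, which at a point are proportional to the elasticities.
Buyer share = εs/(εs + |εd|) = 1.4/(1.4 + 3.6) = 0.28; seller share = |εd|/(εs + |εd|) = 0.72.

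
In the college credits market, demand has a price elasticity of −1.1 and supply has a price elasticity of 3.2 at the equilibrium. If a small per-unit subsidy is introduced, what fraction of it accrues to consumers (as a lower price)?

Consumer share = 32/43

For a small subsidy around the equilibrium, the benefit split depends on the relative slopes, which at a point are proportional to the elasticities.
Buyer share = εs/(εs + |εd|) = 3.2/(3.2 + 1.1) = 32/43; seller share = |εd|/(εs + |εd|) = 11/43.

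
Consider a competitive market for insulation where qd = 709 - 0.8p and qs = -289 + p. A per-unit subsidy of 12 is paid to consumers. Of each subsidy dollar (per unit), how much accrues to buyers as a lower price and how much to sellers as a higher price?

Buyers gain 20/3 per unit; sellers gain 16/3 per unit

Pre-subsidy: 709 - 0.8p = -289 + p gives p* = 4990/9, q* = 2389/9.
With the rebate, buyers effectively pay pb = ps − 12, where ps is the price sellers receive.
Demand in terms of ps becomes qd = 709 − 0.8(ps − 12) = 718.6 - 0.8ps. Setting this equal to supply: 718.6 - 0.8ps = -289 + ps, so ps = 5038/9.
Buyers pay pb = 5038/9 − 12 = 4930/9; q' = -289 + 1·(5038/9) = 2437/9.
Buyers' price falls by p* − pb = 4990/9 − 4930/9 = 20/3; sellers' price rises by ps − p* = 5038/9 − 4990/9 = 16/3.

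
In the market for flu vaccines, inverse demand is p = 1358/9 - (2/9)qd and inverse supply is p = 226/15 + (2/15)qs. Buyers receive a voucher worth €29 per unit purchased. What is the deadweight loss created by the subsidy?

Deadweight loss = €1182.65625

Pre-subsidy: 1358/9 - (2/9)q = 226/15 + (2/15)q gives q* = 382 and p* = 66.
With the rebate, buyers effectively pay pb = ps − 29, where ps is the price sellers receive.
On the curves, pb = 1358/9 - (2/9)q and ps = 226/15 + (2/15)q; the wedge ps − pb = 29 gives 226/15 + (2/15)q − (1358/9 - (2/9)q) = 29, so q' = 463.5625.
Then pb = 1358/9 − (2/9)·463.5625 = 47.875 and ps = 226/15 + (2/15)·463.5625 = 76.875.
The subsidy expands output by 463.5625 − 382 = 81.5625 past the efficient level; on those units the gap between marginal cost and willingness to pay runs from 0 up to 29.
DWL = ½ × 29 × 81.5625 = 1182.65625.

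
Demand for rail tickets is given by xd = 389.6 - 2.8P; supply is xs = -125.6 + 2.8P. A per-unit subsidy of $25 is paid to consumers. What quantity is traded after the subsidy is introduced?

x' = 167

Pre-subsidy: 389.6 - 2.8P = -125.6 + 2.8P gives P* = 92, x* = 132.
With the rebate, buyers effectively pay Pb = Ps − 25, where Ps is the price sellers receive.
Demand in terms of Ps becomes xd = 389.6 − 2.8(Ps − 25) = 459.6 - 2.8Ps. Setting this equal to supply: 459.6 - 2.8Ps = -125.6 + 2.8Ps, so Ps = 104.5.
Buyers pay Pb = 104.5 − 25 = 79.5; x' = -125.6 + 2.8·104.5 = 167.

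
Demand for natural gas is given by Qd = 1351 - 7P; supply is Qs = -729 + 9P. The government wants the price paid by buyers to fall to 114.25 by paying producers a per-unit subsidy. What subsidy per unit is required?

Required subsidy s = 28 per unit

At a buyer price of 114.25, quantity demanded is 1351 − 7·114.25 = 551.25.
Sellers supply 551.25 only when they receive Ps with -729 + 9·Ps = 551.25, i.e. Ps = 142.25.
s = Ps − Pb = 142.25 − 114.25 = 28.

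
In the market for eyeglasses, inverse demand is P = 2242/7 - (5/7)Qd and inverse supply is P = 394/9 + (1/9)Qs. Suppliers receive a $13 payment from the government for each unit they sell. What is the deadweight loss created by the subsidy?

Deadweight loss = $102.375

Pre-subsidy: 2242/7 - (5/7)Q = 394/9 + (1/9)Q gives Q* = 335 and P* = 81.
With the subsidy, sellers receive Ps = Pb + 13 for each unit, where Pb is the price buyers pay.
On the curves, Pb = 2242/7 - (5/7)Q and Ps = 394/9 + (1/9)Q; the wedge Ps − Pb = 13 gives 394/9 + (1/9)Q − (2242/7 - (5/7)Q) = 13, so Q' = 350.75.
Then Pb = 2242/7 − (5/7)·350.75 = 69.75 and Ps = 394/9 + (1/9)·350.75 = 82.75.
The subsidy expands output by 350.75 − 335 = 15.75 past the efficient level; on those units the gap between marginal cost and willingness to pay runs from 0 up to 13.
DWL = ½ × 13 × 15.75 = 102.375.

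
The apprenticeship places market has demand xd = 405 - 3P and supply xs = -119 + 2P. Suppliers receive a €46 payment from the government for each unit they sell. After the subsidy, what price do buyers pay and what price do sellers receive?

Buyers pay €86.4; sellers receive €132.4

Pre-subsidy: 405 - 3P = -119 + 2P gives P* = 104.8, x* = 90.6.
With the subsidy, sellers receive Ps = Pb + 46 for each unit, where Pb is the price buyers pay.
Supply in terms of Pb becomes xs = -119 + 2(Pb + 46) = -27 + 2Pb. Setting this equal to demand: 405 - 3Pb = -27 + 2Pb, so Pb = 86.4.
Sellers receive Ps = 86.4 + 46 = 132.4; x' = 405 − 3·86.4 = 145.8.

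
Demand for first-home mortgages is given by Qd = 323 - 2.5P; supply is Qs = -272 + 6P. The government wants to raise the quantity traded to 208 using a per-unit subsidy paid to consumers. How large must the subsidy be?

Required subsidy s = 34 per unit

At Q = 208, invert demand for the buyer price: Pb = (323 − 208)/2.5 = 46; invert supply for the seller price: Ps = (208 − (-272))/6 = 80.
The subsidy must fill the gap: s = Ps − Pb = 80 − 46 = 34.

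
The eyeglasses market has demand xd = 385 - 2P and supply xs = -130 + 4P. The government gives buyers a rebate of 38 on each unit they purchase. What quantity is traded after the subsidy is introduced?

x' = 264

Pre-subsidy: 385 - 2P = -130 + 4P gives P* = 515/6, x* = 640/3.
With the rebate, buyers effectively pay Pb = Ps − 38, where Ps is the price sellers receive.
Demand in terms of Ps becomes xd = 385 − 2(Ps − 38) = 461 - 2Ps. Setting this equal to supply: 461 - 2Ps = -130 + 4Ps, so Ps = 98.5.
Buyers pay Pb = 98.5 − 38 = 60.5; x' = -130 + 4·98.5 = 264.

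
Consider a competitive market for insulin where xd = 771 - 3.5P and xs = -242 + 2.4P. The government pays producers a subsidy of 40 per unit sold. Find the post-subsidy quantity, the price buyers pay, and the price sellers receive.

x' = 13394/59; buyers pay 9170/59; sellers receive 11530/59

Pre-subsidy: 771 - 3.5P = -242 + 2.4P gives P* = 10130/59, x* = 10034/59.
With the subsidy, sellers receive Ps = Pb + 40 for each unit, where Pb is the price buyers pay.
Supply in terms of Pb becomes xs = -242 + 2.4(Pb + 40) = -146 + 2.4Pb. Setting this equal to demand: 771 - 3.5Pb = -146 + 2.4Pb, so Pb = 9170/59.
Sellers receive Ps = 9170/59 + 40 = 11530/59; x' = 771 − 3.5·(9170/59) = 13394/59.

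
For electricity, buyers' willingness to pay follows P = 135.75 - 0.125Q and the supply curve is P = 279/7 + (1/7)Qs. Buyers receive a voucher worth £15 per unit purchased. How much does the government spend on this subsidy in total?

Government cost = £6210

Pre-subsidy: 135.75 - 0.125Q = 279/7 + (1/7)Q gives Q* = 358 and P* = 91.
With the rebate, buyers effectively pay Pb = Ps − 15, where Ps is the price sellers receive.
On the curves, Pb = 135.75 - 0.125Q and Ps = 279/7 + (1/7)Q; the wedge Ps − Pb = 15 gives 279/7 + (1/7)Q − (135.75 - 0.125Q) = 15, so Q' = 414.
Then Pb = 135.75 − 0.125·414 = 84 and Ps = 279/7 + (1/7)·414 = 99.
Government outlay = subsidy × quantity = 15 × 414 = 6210.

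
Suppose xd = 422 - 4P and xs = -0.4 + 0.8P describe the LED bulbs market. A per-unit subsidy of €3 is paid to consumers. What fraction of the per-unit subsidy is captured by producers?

Producer share = 5/6

Pre-subsidy: 422 - 4P = -0.4 + 0.8P gives P* = 88, x* = 70.
With the rebate, buyers effectively pay Pb = Ps − 3, where Ps is the price sellers receive.
Demand in terms of Ps becomes xd = 422 − 4(Ps − 3) = 434 - 4Ps. Setting this equal to supply: 434 - 4Ps = -0.4 + 0.8Ps, so Ps = 90.5.
Buyers pay Pb = 90.5 − 3 = 87.5; x' = -0.4 + 0.8·90.5 = 72.
Buyers' price falls by P* − Pb = 88 − 87.5 = 0.5; sellers' price rises by Ps − P* = 90.5 − 88 = 2.5.
So producers capture 2.5/3 = 5/6 of each unit of subsidy.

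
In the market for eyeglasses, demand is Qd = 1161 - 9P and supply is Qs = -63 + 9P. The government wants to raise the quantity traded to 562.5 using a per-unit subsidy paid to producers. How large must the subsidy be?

Required subsidy s = 3 per unit

At Q = 562.5, invert demand for the buyer price: Pb = (1161 − 562.5)/9 = 66.5; invert supply for the seller price: Ps = (562.5 − (-63))/9 = 69.5.
The subsidy must fill the gap: s = Ps − Pb = 69.5 − 66.5 = 3.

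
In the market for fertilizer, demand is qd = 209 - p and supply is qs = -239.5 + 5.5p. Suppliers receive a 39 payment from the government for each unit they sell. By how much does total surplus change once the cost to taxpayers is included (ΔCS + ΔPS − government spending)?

Pre-subsidy: 209 - p = -239.5 + 5.5p gives p* = 69, q* = 140.
With the subsidy, sellers receive ps = pb + 39 for each unit, where pb is the price buyers pay.
Supply in terms of pb becomes qs = -239.5 + 5.5(pb + 39) = -25 + 5.5pb. Setting this equal to demand: 209 - pb = -25 + 5.5pb, so pb = 36.
Sellers receive ps = 36 + 39 = 75; q' = 209 − 1·36 = 173.
ΔCS = ½(140 + 173)(69 − 36) = 5164.5; ΔPS = ½(140 + 173)(75 − 69) = 939.
Government spending = 39 × 173 = 6747.
Net change = 5164.5 + 939 − 6747 = -643.5. The loss equals the DWL triangle ½·39·33.

Net change in total surplus = -643.5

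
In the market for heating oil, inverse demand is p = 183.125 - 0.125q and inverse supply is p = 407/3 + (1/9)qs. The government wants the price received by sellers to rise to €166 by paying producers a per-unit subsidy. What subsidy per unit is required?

Required subsidy s = €17 per unit

At a seller price of 166, quantity supplied is -1221 + 9·166 = 273.
Buyers absorb 273 only when they pay pb = 183.125 − 0.125·273 = 149.
s = ps − pb = 166 − 149 = 17.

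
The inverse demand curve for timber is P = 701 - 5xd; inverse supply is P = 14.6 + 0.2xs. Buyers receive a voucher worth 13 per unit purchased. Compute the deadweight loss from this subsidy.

Deadweight loss = 16.25

Pre-subsidy: 701 - 5x = 14.6 + 0.2x gives x* = 132 and P* = 41.
With the rebate, buyers effectively pay Pb = Ps − 13, where Ps is the price sellers receive.
On the curves, Pb = 701 - 5x and Ps = 14.6 + 0.2x; the wedge Ps − Pb = 13 gives 14.6 + 0.2x − (701 - 5x) = 13, so x' = 134.5.
Then Pb = 701 − 5·134.5 = 28.5 and Ps = 14.6 + 0.2·134.5 = 41.5.
The subsidy expands output by 134.5 − 132 = 2.5 past the efficient level; on those units the gap between marginal cost and willingness to pay runs from 0 up to 13.
DWL = ½ × 13 × 2.5 = 16.25.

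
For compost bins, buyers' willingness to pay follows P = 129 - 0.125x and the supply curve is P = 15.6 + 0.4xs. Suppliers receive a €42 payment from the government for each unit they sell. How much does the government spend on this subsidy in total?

Government cost = €12432

Pre-subsidy: 129 - 0.125x = 15.6 + 0.4x gives x* = 216 and P* = 102.
With the subsidy, sellers receive Ps = Pb + 42 for each unit, where Pb is the price buyers pay.
On the curves, Pb = 129 - 0.125x and Ps = 15.6 + 0.4x; the wedge Ps − Pb = 42 gives 15.6 + 0.4x − (129 - 0.125x) = 42, so x' = 296.
Then Pb = 129 − 0.125·296 = 92 and Ps = 15.6 + 0.4·296 = 134.
Government outlay = subsidy × quantity = 42 × 296 = 12432.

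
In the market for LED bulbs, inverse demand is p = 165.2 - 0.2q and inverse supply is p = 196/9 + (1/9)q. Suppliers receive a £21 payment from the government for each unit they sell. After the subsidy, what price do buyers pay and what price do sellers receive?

Pre-subsidy: 165.2 - 0.2q = 196/9 + (1/9)q gives q* = 461 and p* = 73.
With the subsidy, sellers receive ps = pb + 21 for each unit, where pb is the price buyers pay.
On the curves, pb = 165.2 - 0.2q and ps = 196/9 + (1/9)q; the wedge ps − pb = 21 gives 196/9 + (1/9)q − (165.2 - 0.2q) = 21, so q' = 528.5.
Then pb = 165.2 − 0.2·528.5 = 59.5 and ps = 196/9 + (1/9)·528.5 = 80.5.

Buyers pay £59.5; sellers receive £80.5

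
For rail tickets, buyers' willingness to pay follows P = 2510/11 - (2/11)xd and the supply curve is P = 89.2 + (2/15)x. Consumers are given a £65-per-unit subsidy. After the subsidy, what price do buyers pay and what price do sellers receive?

Pre-subsidy: 2510/11 - (2/11)x = 89.2 + (2/15)x gives x* = 441 and P* = 148.
With the rebate, buyers effectively pay Pb = Ps − 65, where Ps is the price sellers receive.
On the curves, Pb = 2510/11 - (2/11)x and Ps = 89.2 + (2/15)x; the wedge Ps − Pb = 65 gives 89.2 + (2/15)x − (2510/11 - (2/11)x) = 65, so x' = 647.25.
Then Pb = 2510/11 − (2/11)·647.25 = 110.5 and Ps = 89.2 + (2/15)·647.25 = 175.5.

Buyers pay £110.5; sellers receive £175.5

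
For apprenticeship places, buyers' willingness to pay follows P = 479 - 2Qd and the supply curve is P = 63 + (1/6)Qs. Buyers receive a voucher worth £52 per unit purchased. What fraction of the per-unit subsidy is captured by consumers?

Consumer share = 12/13

Pre-subsidy: 479 - 2Q = 63 + (1/6)Q gives Q* = 192 and P* = 95.
With the rebate, buyers effectively pay Pb = Ps − 52, where Ps is the price sellers receive.
On the curves, Pb = 479 - 2Q and Ps = 63 + (1/6)Q; the wedge Ps − Pb = 52 gives 63 + (1/6)Q − (479 - 2Q) = 52, so Q' = 216.
Then Pb = 479 − 2·216 = 47 and Ps = 63 + (1/6)·216 = 99.
Buyers' price falls by P* − Pb = 95 − 47 = 48; sellers' price rises by Ps − P* = 99 − 95 = 4.
So consumers capture 48/52 = 12/13 of each unit of subsidy.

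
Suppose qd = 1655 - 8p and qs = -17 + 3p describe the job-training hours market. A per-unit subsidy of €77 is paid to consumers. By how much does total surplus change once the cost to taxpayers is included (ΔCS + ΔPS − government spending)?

Net change in total surplus = -€6468

Pre-subsidy: 1655 - 8p = -17 + 3p gives p* = 152, q* = 439.
With the rebate, buyers effectively pay pb = ps − 77, where ps is the price sellers receive.
Demand in terms of ps becomes qd = 1655 − 8(ps − 77) = 2271 - 8ps. Setting this equal to supply: 2271 - 8ps = -17 + 3ps, so ps = 208.
Buyers pay pb = 208 − 77 = 131; q' = -17 + 3·208 = 607.
ΔCS = ½(439 + 607)(152 − 131) = 10983; ΔPS = ½(439 + 607)(208 − 152) = 29288.
Government spending = 77 × 607 = 46739.
Net change = 10983 + 29288 − 46739 = -6468. The loss equals the DWL triangle ½·77·168.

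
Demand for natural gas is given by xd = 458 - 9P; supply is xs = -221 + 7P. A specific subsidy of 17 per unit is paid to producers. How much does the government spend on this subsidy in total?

Pre-subsidy: 458 - 9P = -221 + 7P gives P* = 42.4375, x* = 76.0625.
With the subsidy, sellers receive Ps = Pb + 17 for each unit, where Pb is the price buyers pay.
Supply in terms of Pb becomes xs = -221 + 7(Pb + 17) = -102 + 7Pb. Setting this equal to demand: 458 - 9Pb = -102 + 7Pb, so Pb = 35.
Sellers receive Ps = 35 + 17 = 52; x' = 458 − 9·35 = 143.
Government outlay = subsidy × quantity = 17 × 143 = 2431.

Government cost = 2431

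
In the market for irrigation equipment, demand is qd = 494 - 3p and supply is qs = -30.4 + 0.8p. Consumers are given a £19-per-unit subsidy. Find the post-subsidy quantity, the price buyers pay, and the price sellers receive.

Pre-subsidy: 494 - 3p = -30.4 + 0.8p gives p* = 138, q* = 80.
With the rebate, buyers effectively pay pb = ps − 19, where ps is the price sellers receive.
Demand in terms of ps becomes qd = 494 − 3(ps − 19) = 551 - 3ps. Setting this equal to supply: 551 - 3ps = -30.4 + 0.8ps, so ps = 153.
Buyers pay pb = 153 − 19 = 134; q' = -30.4 + 0.8·153 = 92.

q' = 92; buyers pay £134; sellers receive £153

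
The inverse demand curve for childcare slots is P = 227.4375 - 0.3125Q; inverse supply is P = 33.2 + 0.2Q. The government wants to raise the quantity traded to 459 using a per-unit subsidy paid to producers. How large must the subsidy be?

Required subsidy s = 41 per unit

At Q = 459, from the demand curve buyers pay Pb = 227.4375 − 0.3125·459 = 84; from the supply curve sellers need Ps = 33.2 + 0.2·459 = 125.
The subsidy must fill the gap: s = Ps − Pb = 125 − 84 = 41.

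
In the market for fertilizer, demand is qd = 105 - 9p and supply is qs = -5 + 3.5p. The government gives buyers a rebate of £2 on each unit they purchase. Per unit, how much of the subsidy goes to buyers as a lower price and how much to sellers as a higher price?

Pre-subsidy: 105 - 9p = -5 + 3.5p gives p* = 8.8, q* = 25.8.
With the rebate, buyers effectively pay pb = ps − 2, where ps is the price sellers receive.
Demand in terms of ps becomes qd = 105 − 9(ps − 2) = 123 - 9ps. Setting this equal to supply: 123 - 9ps = -5 + 3.5ps, so ps = 10.24.
Buyers pay pb = 10.24 − 2 = 8.24; q' = -5 + 3.5·10.24 = 30.84.
Buyers' price falls by p* − pb = 8.8 − 8.24 = 0.56; sellers' price rises by ps − p* = 10.24 − 8.8 = 1.44.

Buyers gain £0.56 per unit; sellers gain £1.44 per unit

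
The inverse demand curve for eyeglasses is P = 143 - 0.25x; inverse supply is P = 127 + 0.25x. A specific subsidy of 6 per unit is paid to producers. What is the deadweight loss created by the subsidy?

Pre-subsidy: 143 - 0.25x = 127 + 0.25x gives x* = 32 and P* = 135.
With the subsidy, sellers receive Ps = Pb + 6 for each unit, where Pb is the price buyers pay.
On the curves, Pb = 143 - 0.25x and Ps = 127 + 0.25x; the wedge Ps − Pb = 6 gives 127 + 0.25x − (143 - 0.25x) = 6, so x' = 44.
Then Pb = 143 − 0.25·44 = 132 and Ps = 127 + 0.25·44 = 138.
The subsidy expands output by 44 − 32 = 12 past the efficient level; on those units the gap between marginal cost and willingness to pay runs from 0 up to 6.
DWL = ½ × 6 × 12 = 36.

Deadweight loss = 36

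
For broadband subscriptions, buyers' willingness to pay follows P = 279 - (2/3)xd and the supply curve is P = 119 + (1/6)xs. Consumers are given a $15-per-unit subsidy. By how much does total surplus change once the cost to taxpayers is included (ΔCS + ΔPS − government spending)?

Net change in total surplus = -$135

Pre-subsidy: 279 - (2/3)x = 119 + (1/6)x gives x* = 192 and P* = 151.
With the rebate, buyers effectively pay Pb = Ps − 15, where Ps is the price sellers receive.
On the curves, Pb = 279 - (2/3)x and Ps = 119 + (1/6)x; the wedge Ps − Pb = 15 gives 119 + (1/6)x − (279 - (2/3)x) = 15, so x' = 210.
Then Pb = 279 − (2/3)·210 = 139 and Ps = 119 + (1/6)·210 = 154.
ΔCS = ½(192 + 210)(151 − 139) = 2412; ΔPS = ½(192 + 210)(154 − 151) = 603.
Government spending = 15 × 210 = 3150.
Net change = 2412 + 603 − 3150 = -135. The loss equals the DWL triangle ½·15·18.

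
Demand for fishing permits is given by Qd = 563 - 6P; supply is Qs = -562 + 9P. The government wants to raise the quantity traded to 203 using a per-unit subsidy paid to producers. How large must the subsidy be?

At Q = 203, invert demand for the buyer price: Pb = (563 − 203)/6 = 60; invert supply for the seller price: Ps = (203 − (-562))/9 = 85.
The subsidy must fill the gap: s = Ps − Pb = 85 − 60 = 25.

Required subsidy s = 25 per unit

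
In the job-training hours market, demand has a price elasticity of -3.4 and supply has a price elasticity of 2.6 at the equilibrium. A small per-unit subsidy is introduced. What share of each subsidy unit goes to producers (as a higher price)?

For a small subsidy around the equilibrium, the benefit split depends on the relative slopes, which at a point are proportional to the elasticities.
Buyer share = εs/(εs + |εd|) = 2.6/(2.6 + 3.4) = 13/30; seller share = |εd|/(εs + |εd|) = 17/30.
So producers capture 17/30 of the subsidy.

Producer share = 17/30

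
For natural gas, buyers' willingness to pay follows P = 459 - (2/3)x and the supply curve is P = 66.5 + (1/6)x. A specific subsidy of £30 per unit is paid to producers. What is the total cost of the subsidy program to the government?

Pre-subsidy: 459 - (2/3)x = 66.5 + (1/6)x gives x* = 471 and P* = 145.
With the subsidy, sellers receive Ps = Pb + 30 for each unit, where Pb is the price buyers pay.
On the curves, Pb = 459 - (2/3)x and Ps = 66.5 + (1/6)x; the wedge Ps − Pb = 30 gives 66.5 + (1/6)x − (459 - (2/3)x) = 30, so x' = 507.
Then Pb = 459 − (2/3)·507 = 121 and Ps = 66.5 + (1/6)·507 = 151.
Government outlay = subsidy × quantity = 30 × 507 = 15210.

Government cost = £15210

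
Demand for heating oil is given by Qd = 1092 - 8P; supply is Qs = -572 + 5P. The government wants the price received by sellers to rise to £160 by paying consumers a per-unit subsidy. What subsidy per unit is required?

Required subsidy s = £52 per unit

At a seller price of 160, quantity supplied is -572 + 5·160 = 228.
Buyers absorb 228 only when they pay Pb with 1092 − 8·Pb = 228, i.e. Pb = 108.
s = Ps − Pb = 160 − 108 = 52.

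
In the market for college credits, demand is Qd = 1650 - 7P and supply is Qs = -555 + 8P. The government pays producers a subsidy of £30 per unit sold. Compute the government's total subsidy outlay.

Government cost = £21990

Pre-subsidy: 1650 - 7P = -555 + 8P gives P* = 147, Q* = 621.
With the subsidy, sellers receive Ps = Pb + 30 for each unit, where Pb is the price buyers pay.
Supply in terms of Pb becomes Qs = -555 + 8(Pb + 30) = -315 + 8Pb. Setting this equal to demand: 1650 - 7Pb = -315 + 8Pb, so Pb = 131.
Sellers receive Ps = 131 + 30 = 161; Q' = 1650 − 7·131 = 733.
Government outlay = subsidy × quantity = 30 × 733 = 21990.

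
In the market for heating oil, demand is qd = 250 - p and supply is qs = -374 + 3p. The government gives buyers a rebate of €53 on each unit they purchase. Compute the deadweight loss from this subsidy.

Deadweight loss = €1053.375

Pre-subsidy: 250 - p = -374 + 3p gives p* = 156, q* = 94.
With the rebate, buyers effectively pay pb = ps − 53, where ps is the price sellers receive.
Demand in terms of ps becomes qd = 250 − 1(ps − 53) = 303 - ps. Setting this equal to supply: 303 - ps = -374 + 3ps, so ps = 169.25.
Buyers pay pb = 169.25 − 53 = 116.25; q' = -374 + 3·169.25 = 133.75.
The subsidy expands output by 133.75 − 94 = 39.75 past the efficient level; on those units the gap between marginal cost and willingness to pay runs from 0 up to 53.
DWL = ½ × 53 × 39.75 = 1053.375.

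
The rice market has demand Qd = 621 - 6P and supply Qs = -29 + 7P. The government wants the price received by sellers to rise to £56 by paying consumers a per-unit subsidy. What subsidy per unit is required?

Required subsidy s = £13 per unit

At a seller price of 56, quantity supplied is -29 + 7·56 = 363.
Buyers absorb 363 only when they pay Pb with 621 − 6·Pb = 363, i.e. Pb = 43.
s = Ps − Pb = 56 − 43 = 13.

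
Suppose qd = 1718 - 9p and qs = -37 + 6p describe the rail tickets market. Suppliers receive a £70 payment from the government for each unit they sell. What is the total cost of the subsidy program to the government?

Government cost = £64190

Pre-subsidy: 1718 - 9p = -37 + 6p gives p* = 117, q* = 665.
With the subsidy, sellers receive ps = pb + 70 for each unit, where pb is the price buyers pay.
Supply in terms of pb becomes qs = -37 + 6(pb + 70) = 383 + 6pb. Setting this equal to demand: 1718 - 9pb = 383 + 6pb, so pb = 89.
Sellers receive ps = 89 + 70 = 159; q' = 1718 − 9·89 = 917.
Government outlay = subsidy × quantity = 70 × 917 = 64190.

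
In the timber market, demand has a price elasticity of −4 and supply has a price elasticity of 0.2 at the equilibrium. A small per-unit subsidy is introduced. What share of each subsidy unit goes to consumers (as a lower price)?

For a small subsidy around the equilibrium, the benefit split depends on the relative slopes, which at a point are proportional to the elasticities.
Buyer share = εs/(εs + |εd|) = 0.2/(0.2 + 4) = 1/21; seller share = |εd|/(εs + |εd|) = 20/21.

Consumer share = 1/21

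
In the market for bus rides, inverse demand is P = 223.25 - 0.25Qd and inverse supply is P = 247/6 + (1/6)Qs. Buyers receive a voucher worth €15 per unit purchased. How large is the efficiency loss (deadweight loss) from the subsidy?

Deadweight loss = €270

Pre-subsidy: 223.25 - 0.25Q = 247/6 + (1/6)Q gives Q* = 437 and P* = 114.
With the rebate, buyers effectively pay Pb = Ps − 15, where Ps is the price sellers receive.
On the curves, Pb = 223.25 - 0.25Q and Ps = 247/6 + (1/6)Q; the wedge Ps − Pb = 15 gives 247/6 + (1/6)Q − (223.25 - 0.25Q) = 15, so Q' = 473.
Then Pb = 223.25 − 0.25·473 = 105 and Ps = 247/6 + (1/6)·473 = 120.
The subsidy expands output by 473 − 437 = 36 past the efficient level; on those units the gap between marginal cost and willingness to pay runs from 0 up to 15.
DWL = ½ × 15 × 36 = 270.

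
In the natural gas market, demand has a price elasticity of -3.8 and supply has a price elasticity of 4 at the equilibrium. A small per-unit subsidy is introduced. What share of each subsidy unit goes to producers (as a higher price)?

For a small subsidy around the equilibrium, the benefit split depends on the relative slopes, which at a point are proportional to the elasticities.
Buyer share = εs/(εs + |εd|) = 4/(4 + 3.8) = 20/39; seller share = |εd|/(εs + |εd|) = 19/39.
So producers capture 19/39 of the subsidy.

Producer share = 19/39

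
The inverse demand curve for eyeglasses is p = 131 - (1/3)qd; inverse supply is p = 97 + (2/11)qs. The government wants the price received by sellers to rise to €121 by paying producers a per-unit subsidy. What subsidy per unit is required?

Required subsidy s = €34 per unit

At a seller price of 121, quantity supplied is -533.5 + 5.5·121 = 132.
Buyers absorb 132 only when they pay pb = 131 − (1/3)·132 = 87.
s = ps − pb = 121 − 87 = 34.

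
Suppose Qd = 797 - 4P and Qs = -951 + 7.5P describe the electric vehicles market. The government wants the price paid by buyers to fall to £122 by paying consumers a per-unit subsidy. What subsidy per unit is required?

At a buyer price of 122, quantity demanded is 797 − 4·122 = 309.
Sellers supply 309 only when they receive Ps with -951 + 7.5·Ps = 309, i.e. Ps = 168.
s = Ps − Pb = 168 − 122 = 46.

Required subsidy s = £46 per unit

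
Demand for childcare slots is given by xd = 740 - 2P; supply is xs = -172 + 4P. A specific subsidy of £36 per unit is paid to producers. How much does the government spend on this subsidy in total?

Government cost = £17424

Pre-subsidy: 740 - 2P = -172 + 4P gives P* = 152, x* = 436.
With the subsidy, sellers receive Ps = Pb + 36 for each unit, where Pb is the price buyers pay.
Supply in terms of Pb becomes xs = -172 + 4(Pb + 36) = -28 + 4Pb. Setting this equal to demand: 740 - 2Pb = -28 + 4Pb, so Pb = 128.
Sellers receive Ps = 128 + 36 = 164; x' = 740 − 2·128 = 484.
Government outlay = subsidy × quantity = 36 × 484 = 17424.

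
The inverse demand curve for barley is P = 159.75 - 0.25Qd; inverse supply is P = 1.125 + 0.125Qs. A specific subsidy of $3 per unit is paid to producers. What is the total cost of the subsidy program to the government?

Government cost = $1293

Pre-subsidy: 159.75 - 0.25Q = 1.125 + 0.125Q gives Q* = 423 and P* = 54.
With the subsidy, sellers receive Ps = Pb + 3 for each unit, where Pb is the price buyers pay.
On the curves, Pb = 159.75 - 0.25Q and Ps = 1.125 + 0.125Q; the wedge Ps − Pb = 3 gives 1.125 + 0.125Q − (159.75 - 0.25Q) = 3, so Q' = 431.
Then Pb = 159.75 − 0.25·431 = 52 and Ps = 1.125 + 0.125·431 = 55.
Government outlay = subsidy × quantity = 3 × 431 = 1293.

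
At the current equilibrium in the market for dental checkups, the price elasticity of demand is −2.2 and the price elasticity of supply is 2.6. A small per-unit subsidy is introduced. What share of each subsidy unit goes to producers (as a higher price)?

For a small subsidy around the equilibrium, the benefit split depends on the relative slopes, which at a point are proportional to the elasticities.
Buyer share = εs/(εs + |εd|) = 2.6/(2.6 + 2.2) = 13/24; seller share = |εd|/(εs + |εd|) = 11/24.
So producers capture 11/24 of the subsidy.

Producer share = 11/24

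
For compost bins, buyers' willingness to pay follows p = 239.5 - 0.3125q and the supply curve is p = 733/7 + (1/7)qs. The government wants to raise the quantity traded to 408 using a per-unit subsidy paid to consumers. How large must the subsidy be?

Required subsidy s = 51 per unit

At q = 408, from the demand curve buyers pay pb = 239.5 − 0.3125·408 = 112; from the supply curve sellers need ps = 733/7 + (1/7)·408 = 163.
The subsidy must fill the gap: s = ps − pb = 163 − 112 = 51.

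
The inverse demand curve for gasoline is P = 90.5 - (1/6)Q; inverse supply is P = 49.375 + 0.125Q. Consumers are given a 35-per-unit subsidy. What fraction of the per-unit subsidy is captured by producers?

Producer share = 3/7

Pre-subsidy: 90.5 - (1/6)Q = 49.375 + 0.125Q gives Q* = 141 and P* = 67.
With the rebate, buyers effectively pay Pb = Ps − 35, where Ps is the price sellers receive.
On the curves, Pb = 90.5 - (1/6)Q and Ps = 49.375 + 0.125Q; the wedge Ps − Pb = 35 gives 49.375 + 0.125Q − (90.5 - (1/6)Q) = 35, so Q' = 261.
Then Pb = 90.5 − (1/6)·261 = 47 and Ps = 49.375 + 0.125·261 = 82.
Buyers' price falls by P* − Pb = 67 − 47 = 20; sellers' price rises by Ps − P* = 82 − 67 = 15.
So producers capture 15/35 = 3/7 of each unit of subsidy.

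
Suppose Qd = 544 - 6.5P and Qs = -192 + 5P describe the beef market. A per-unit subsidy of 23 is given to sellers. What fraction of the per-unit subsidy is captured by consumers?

Pre-subsidy: 544 - 6.5P = -192 + 5P gives P* = 64, Q* = 128.
With the subsidy, sellers receive Ps = Pb + 23 for each unit, where Pb is the price buyers pay.
Supply in terms of Pb becomes Qs = -192 + 5(Pb + 23) = -77 + 5Pb. Setting this equal to demand: 544 - 6.5Pb = -77 + 5Pb, so Pb = 54.
Sellers receive Ps = 54 + 23 = 77; Q' = 544 − 6.5·54 = 193.
Buyers' price falls by P* − Pb = 64 − 54 = 10; sellers' price rises by Ps − P* = 77 − 64 = 13.
So consumers capture 10/23 = 10/23 of each unit of subsidy.

Consumer share = 10/23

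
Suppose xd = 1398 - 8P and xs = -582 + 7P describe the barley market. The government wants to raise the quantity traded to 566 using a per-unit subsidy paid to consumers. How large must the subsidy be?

Required subsidy s = 60 per unit

At x = 566, invert demand for the buyer price: Pb = (1398 − 566)/8 = 104; invert supply for the seller price: Ps = (566 − (-582))/7 = 164.
The subsidy must fill the gap: s = Ps − Pb = 164 − 104 = 60.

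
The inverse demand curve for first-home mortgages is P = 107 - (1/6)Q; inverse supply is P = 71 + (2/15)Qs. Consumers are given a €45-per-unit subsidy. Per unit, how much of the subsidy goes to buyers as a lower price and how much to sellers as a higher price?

Pre-subsidy: 107 - (1/6)Q = 71 + (2/15)Q gives Q* = 120 and P* = 87.
With the rebate, buyers effectively pay Pb = Ps − 45, where Ps is the price sellers receive.
On the curves, Pb = 107 - (1/6)Q and Ps = 71 + (2/15)Q; the wedge Ps − Pb = 45 gives 71 + (2/15)Q − (107 - (1/6)Q) = 45, so Q' = 270.
Then Pb = 107 − (1/6)·270 = 62 and Ps = 71 + (2/15)·270 = 107.
Buyers' price falls by P* − Pb = 87 − 62 = 25; sellers' price rises by Ps − P* = 107 − 87 = 20.

Buyers gain €25 per unit; sellers gain €20 per unit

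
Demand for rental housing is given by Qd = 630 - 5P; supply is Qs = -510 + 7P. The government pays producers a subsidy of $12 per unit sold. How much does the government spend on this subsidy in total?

Pre-subsidy: 630 - 5P = -510 + 7P gives P* = 95, Q* = 155.
With the subsidy, sellers receive Ps = Pb + 12 for each unit, where Pb is the price buyers pay.
Supply in terms of Pb becomes Qs = -510 + 7(Pb + 12) = -426 + 7Pb. Setting this equal to demand: 630 - 5Pb = -426 + 7Pb, so Pb = 88.
Sellers receive Ps = 88 + 12 = 100; Q' = 630 − 5·88 = 190.
Government outlay = subsidy × quantity = 12 × 190 = 2280.

Government cost = $2280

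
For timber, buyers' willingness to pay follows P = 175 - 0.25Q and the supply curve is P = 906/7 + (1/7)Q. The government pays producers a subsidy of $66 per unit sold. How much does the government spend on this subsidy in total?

Government cost = $18744

Pre-subsidy: 175 - 0.25Q = 906/7 + (1/7)Q gives Q* = 116 and P* = 146.
With the subsidy, sellers receive Ps = Pb + 66 for each unit, where Pb is the price buyers pay.
On the curves, Pb = 175 - 0.25Q and Ps = 906/7 + (1/7)Q; the wedge Ps − Pb = 66 gives 906/7 + (1/7)Q − (175 - 0.25Q) = 66, so Q' = 284.
Then Pb = 175 − 0.25·284 = 104 and Ps = 906/7 + (1/7)·284 = 170.
Government outlay = subsidy × quantity = 66 × 284 = 18744.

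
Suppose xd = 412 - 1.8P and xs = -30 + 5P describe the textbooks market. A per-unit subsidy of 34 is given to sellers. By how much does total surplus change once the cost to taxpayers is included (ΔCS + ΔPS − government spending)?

Pre-subsidy: 412 - 1.8P = -30 + 5P gives P* = 65, x* = 295.
With the subsidy, sellers receive Ps = Pb + 34 for each unit, where Pb is the price buyers pay.
Supply in terms of Pb becomes xs = -30 + 5(Pb + 34) = 140 + 5Pb. Setting this equal to demand: 412 - 1.8Pb = 140 + 5Pb, so Pb = 40.
Sellers receive Ps = 40 + 34 = 74; x' = 412 − 1.8·40 = 340.
ΔCS = ½(295 + 340)(65 − 40) = 7937.5; ΔPS = ½(295 + 340)(74 − 65) = 2857.5.
Government spending = 34 × 340 = 11560.
Net change = 7937.5 + 2857.5 − 11560 = -765. The loss equals the DWL triangle ½·34·45.

Net change in total surplus = -765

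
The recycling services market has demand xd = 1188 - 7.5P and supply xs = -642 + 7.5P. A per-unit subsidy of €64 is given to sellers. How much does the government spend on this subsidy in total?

Pre-subsidy: 1188 - 7.5P = -642 + 7.5P gives P* = 122, x* = 273.
With the subsidy, sellers receive Ps = Pb + 64 for each unit, where Pb is the price buyers pay.
Supply in terms of Pb becomes xs = -642 + 7.5(Pb + 64) = -162 + 7.5Pb. Setting this equal to demand: 1188 - 7.5Pb = -162 + 7.5Pb, so Pb = 90.
Sellers receive Ps = 90 + 64 = 154; x' = 1188 − 7.5·90 = 513.
Government outlay = subsidy × quantity = 64 × 513 = 32832.

Government cost = €32832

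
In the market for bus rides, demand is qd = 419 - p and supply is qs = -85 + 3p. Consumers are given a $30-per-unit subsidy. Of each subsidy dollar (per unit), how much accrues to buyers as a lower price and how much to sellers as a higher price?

Buyers gain $22.5 per unit; sellers gain $7.5 per unit

Pre-subsidy: 419 - p = -85 + 3p gives p* = 126, q* = 293.
With the rebate, buyers effectively pay pb = ps − 30, where ps is the price sellers receive.
Demand in terms of ps becomes qd = 419 − 1(ps − 30) = 449 - ps. Setting this equal to supply: 449 - ps = -85 + 3ps, so ps = 133.5.
Buyers pay pb = 133.5 − 30 = 103.5; q' = -85 + 3·133.5 = 315.5.
Buyers' price falls by p* − pb = 126 − 103.5 = 22.5; sellers' price rises by ps − p* = 133.5 − 126 = 7.5.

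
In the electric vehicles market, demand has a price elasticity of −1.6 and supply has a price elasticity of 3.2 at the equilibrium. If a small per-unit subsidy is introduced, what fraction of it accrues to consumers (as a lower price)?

Consumer share = 2/3

For a small subsidy around the equilibrium, the benefit split depends on the relative slopes, which at a point are proportional to the elasticities.
Buyer share = εs/(εs + |εd|) = 3.2/(3.2 + 1.6) = 2/3; seller share = |εd|/(εs + |εd|) = 1/3.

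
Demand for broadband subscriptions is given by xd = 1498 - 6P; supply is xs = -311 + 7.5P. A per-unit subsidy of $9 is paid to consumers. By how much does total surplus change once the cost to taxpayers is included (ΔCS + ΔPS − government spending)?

Net change in total surplus = -$135

Pre-subsidy: 1498 - 6P = -311 + 7.5P gives P* = 134, x* = 694.
With the rebate, buyers effectively pay Pb = Ps − 9, where Ps is the price sellers receive.
Demand in terms of Ps becomes xd = 1498 − 6(Ps − 9) = 1552 - 6Ps. Setting this equal to supply: 1552 - 6Ps = -311 + 7.5Ps, so Ps = 138.
Buyers pay Pb = 138 − 9 = 129; x' = -311 + 7.5·138 = 724.
ΔCS = ½(694 + 724)(134 − 129) = 3545; ΔPS = ½(694 + 724)(138 − 134) = 2836.
Government spending = 9 × 724 = 6516.
Net change = 3545 + 2836 − 6516 = -135. The loss equals the DWL triangle ½·9·30.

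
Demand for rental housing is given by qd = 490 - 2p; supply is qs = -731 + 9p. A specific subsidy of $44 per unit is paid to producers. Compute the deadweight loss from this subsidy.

Deadweight loss = $1584

Pre-subsidy: 490 - 2p = -731 + 9p gives p* = 111, q* = 268.
With the subsidy, sellers receive ps = pb + 44 for each unit, where pb is the price buyers pay.
Supply in terms of pb becomes qs = -731 + 9(pb + 44) = -335 + 9pb. Setting this equal to demand: 490 - 2pb = -335 + 9pb, so pb = 75.
Sellers receive ps = 75 + 44 = 119; q' = 490 − 2·75 = 340.
The subsidy expands output by 340 − 268 = 72 past the efficient level; on those units the gap between marginal cost and willingness to pay runs from 0 up to 44.
DWL = ½ × 44 × 72 = 1584.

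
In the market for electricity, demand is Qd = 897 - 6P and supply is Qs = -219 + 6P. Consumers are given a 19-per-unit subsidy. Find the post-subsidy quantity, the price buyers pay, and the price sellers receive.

Q' = 396; buyers pay 83.5; sellers receive 102.5

Pre-subsidy: 897 - 6P = -219 + 6P gives P* = 93, Q* = 339.
With the rebate, buyers effectively pay Pb = Ps − 19, where Ps is the price sellers receive.
Demand in terms of Ps becomes Qd = 897 − 6(Ps − 19) = 1011 - 6Ps. Setting this equal to supply: 1011 - 6Ps = -219 + 6Ps, so Ps = 102.5.
Buyers pay Pb = 102.5 − 19 = 83.5; Q' = -219 + 6·102.5 = 396.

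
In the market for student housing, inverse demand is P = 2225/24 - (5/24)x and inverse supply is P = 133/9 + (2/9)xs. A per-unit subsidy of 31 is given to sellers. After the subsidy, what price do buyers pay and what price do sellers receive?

Buyers pay 40; sellers receive 71

Pre-subsidy: 2225/24 - (5/24)x = 133/9 + (2/9)x gives x* = 181 and P* = 55.
With the subsidy, sellers receive Ps = Pb + 31 for each unit, where Pb is the price buyers pay.
On the curves, Pb = 2225/24 - (5/24)x and Ps = 133/9 + (2/9)x; the wedge Ps − Pb = 31 gives 133/9 + (2/9)x − (2225/24 - (5/24)x) = 31, so x' = 253.
Then Pb = 2225/24 − (5/24)·253 = 40 and Ps = 133/9 + (2/9)·253 = 71.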